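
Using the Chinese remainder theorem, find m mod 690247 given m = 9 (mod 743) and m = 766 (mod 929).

743⁻¹ mod 929: 743*924 ≡ 1 (mod 929), so 743⁻¹ ≡ 924.
m = 9 + 743*((766 − 9)*924 mod 929) = 9 + 743*860 = 638989.

638989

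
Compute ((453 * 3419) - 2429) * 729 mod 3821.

3753

453 * 3419 = 1548807 ≡ 1302 (mod 3821)
1302 - 2429 = -1127 ≡ 2694 (mod 3821)
2694 * 729 = 1963926 ≡ 3753 (mod 3821)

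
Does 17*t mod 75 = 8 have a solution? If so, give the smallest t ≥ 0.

gcd(17, 75) = 1, so a unique solution mod 75 exists.
17⁻¹ ≡ 53 (mod 75).
t ≡ 53*8 ≡ 49 (mod 75).

49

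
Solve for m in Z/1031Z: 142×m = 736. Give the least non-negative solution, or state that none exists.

223

gcd(142, 1031) = 1, so a unique solution mod 1031 exists.
142⁻¹ ≡ 167 (mod 1031).
m ≡ 167×736 ≡ 223 (mod 1031).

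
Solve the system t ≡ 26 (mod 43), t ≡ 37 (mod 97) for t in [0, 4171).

43⁻¹ mod 97: 43×88 ≡ 1 (mod 97), so 43⁻¹ ≡ 88.
t = 26 + 43×((37 − 26)×88 mod 97) = 26 + 43×95 = 4111.

4111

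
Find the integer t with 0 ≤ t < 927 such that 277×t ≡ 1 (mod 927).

589

927 = 3*277 + 96
277 = 2*96 + 85
96 = 1*85 + 11
85 = 7*11 + 8
11 = 1*8 + 3
8 = 2*3 + 2
3 = 1*2 + 1
2 = 2*1 + 0
gcd(277, 927) = 1, so the inverse exists.
Back-substitute for 1:
1 = 1*3 − 1*2
  = −1*8 + 3*3
  = 3*11 − 4*8
  = −4*85 + 31*11
  = 31*96 − 35*85
  = −35*277 + 101*96
  = 101*927 − 338*277
So 277⁻¹ ≡ −338 ≡ 589 (mod 927).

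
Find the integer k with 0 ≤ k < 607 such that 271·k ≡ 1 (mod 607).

Apply the Euclidean algorithm and back-substitute:
607 = 2·271 + 65
271 = 4·65 + 11
65 = 5·11 + 10
11 = 1·10 + 1
10 = 10·1 + 0
gcd(271, 607) = 1, so the inverse exists.
Back-substitute for 1:
1 = 1·11 − 1·10
  = −1·65 + 6·11
  = 6·271 − 25·65
  = −25·607 + 56·271
So 271⁻¹ ≡ 56 (mod 607).

56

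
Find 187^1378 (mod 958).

499

Compute successive squares:
1378 in binary is 10101100010, i.e. 1378 = 1024 + 256 + 64 + 32 + 2.
187^1 ≡ 187 (mod 958)
187^2 ≡ 187^2 = 34969 ≡ 481 (mod 958)
187^4 ≡ 481^2 = 231361 ≡ 483 (mod 958)
187^8 ≡ 483^2 = 233289 ≡ 495 (mod 958)
187^16 ≡ 495^2 = 245025 ≡ 735 (mod 958)
187^32 ≡ 735^2 = 540225 ≡ 871 (mod 958)
187^64 ≡ 871^2 = 758641 ≡ 863 (mod 958)
187^128 ≡ 863^2 = 744769 ≡ 403 (mod 958)
187^256 ≡ 403^2 = 162409 ≡ 507 (mod 958)
187^512 ≡ 507^2 = 257049 ≡ 305 (mod 958)
187^1024 ≡ 305^2 = 93025 ≡ 99 (mod 958)
187^1378 = 187^1024 · 187^256 · 187^64 · 187^32 · 187^2 ≡ 99 · 507 · 863 · 871 · 481 (mod 958).
Accumulate the product:
99 · 507 = 50193 ≡ 377
377 · 863 = 325351 ≡ 589
589 · 871 = 513019 ≡ 489
489 · 481 = 235209 ≡ 499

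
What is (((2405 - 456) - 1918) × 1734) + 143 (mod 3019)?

2574

2405 - 456 = 1949
1949 - 1918 = 31
31 × 1734 = 53754 ≡ 2431 (mod 3019)
2431 + 143 = 2574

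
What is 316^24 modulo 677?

24 in binary is 11000, i.e. 24 = 16 + 8.
316^1 ≡ 316 (mod 677)
316^2 ≡ 316^2 = 99856 ≡ 337 (mod 677)
316^4 ≡ 337^2 = 113569 ≡ 510 (mod 677)
316^8 ≡ 510^2 = 260100 ≡ 132 (mod 677)
316^16 ≡ 132^2 = 17424 ≡ 499 (mod 677)
316^24 = 316^16 × 316^8 ≡ 499 × 132 (mod 677).
499 × 132 = 65868 ≡ 199 (mod 677).

199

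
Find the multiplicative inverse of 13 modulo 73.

Run the extended Euclidean algorithm:
73 = 5*13 + 8
13 = 1*8 + 5
8 = 1*5 + 3
5 = 1*3 + 2
3 = 1*2 + 1
2 = 2*1 + 0
gcd(13, 73) = 1, so the inverse exists.
Bézout: 1 = 5*73 − 28*13.
So 13⁻¹ ≡ −28 ≡ 45 (mod 73).

45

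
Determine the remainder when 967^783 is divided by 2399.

783 in binary is 1100001111, i.e. 783 = 512 + 256 + 8 + 4 + 2 + 1.
967^1 ≡ 967 (mod 2399)
967^2 ≡ 967^2 = 935089 ≡ 1878 (mod 2399)
967^4 ≡ 1878^2 = 3526884 ≡ 354 (mod 2399)
967^8 ≡ 354^2 = 125316 ≡ 568 (mod 2399)
967^16 ≡ 568^2 = 322624 ≡ 1158 (mod 2399)
967^32 ≡ 1158^2 = 1340964 ≡ 2322 (mod 2399)
967^64 ≡ 2322^2 = 5391684 ≡ 1131 (mod 2399)
967^128 ≡ 1131^2 = 1279161 ≡ 494 (mod 2399)
967^256 ≡ 494^2 = 244036 ≡ 1737 (mod 2399)
967^512 ≡ 1737^2 = 3017169 ≡ 1626 (mod 2399)
967^783 = 967^512 · 967^256 · 967^8 · 967^4 · 967^2 · 967^1 ≡ 1626 · 1737 · 568 · 354 · 1878 · 967 (mod 2399).
Accumulate the product:
1626 · 1737 = 2824362 ≡ 739
739 · 568 = 419752 ≡ 2326
2326 · 354 = 823404 ≡ 547
547 · 1878 = 1027266 ≡ 494
494 · 967 = 477698 ≡ 297

297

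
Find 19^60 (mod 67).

60 in binary is 111100, i.e. 60 = 32 + 16 + 8 + 4.
19^1 ≡ 19 (mod 67)
19^2 ≡ 19^2 = 361 ≡ 26 (mod 67)
19^4 ≡ 26^2 = 676 ≡ 6 (mod 67)
19^8 ≡ 6^2 = 36 (mod 67)
19^16 ≡ 36^2 = 1296 ≡ 23 (mod 67)
19^32 ≡ 23^2 = 529 ≡ 60 (mod 67)
19^60 = 19^32 · 19^16 · 19^8 · 19^4 ≡ 60 · 23 · 36 · 6 (mod 67).
Accumulate the product:
60 · 23 = 1380 ≡ 40
40 · 36 = 1440 ≡ 33
33 · 6 = 198 ≡ 64

64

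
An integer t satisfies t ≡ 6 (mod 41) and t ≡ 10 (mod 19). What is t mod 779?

41⁻¹ mod 19: 41×13 ≡ 1 (mod 19), so 41⁻¹ ≡ 13.
t = 6 + 41×((10 − 6)×13 mod 19) = 6 + 41×14 = 580.

580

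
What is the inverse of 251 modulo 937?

56

Run the extended Euclidean algorithm:
937 = 3·251 + 184
251 = 1·184 + 67
184 = 2·67 + 50
67 = 1·50 + 17
50 = 2·17 + 16
17 = 1·16 + 1
16 = 16·1 + 0
gcd(251, 937) = 1, so the inverse exists.
Bézout: 1 = −15·937 + 56·251.
So 251⁻¹ ≡ 56 (mod 937).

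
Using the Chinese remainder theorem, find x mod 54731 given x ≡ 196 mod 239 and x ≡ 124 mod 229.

239⁻¹ mod 229: 239·23 ≡ 1 (mod 229), so 239⁻¹ ≡ 23.
x = 196 + 239·((124 − 196)·23 mod 229) = 196 + 239·176 = 42260.
Check: 42260 mod 239 = 196, 42260 mod 229 = 124. ✓

42260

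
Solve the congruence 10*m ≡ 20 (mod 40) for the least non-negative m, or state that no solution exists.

2

gcd(10, 40) = 10, and 10 | 20, so solutions exist.
Divide through by 10: 1*m mod 4 = 2.
1⁻¹ ≡ 1 (mod 4).
m ≡ 1*2 ≡ 2 (mod 4).
The smallest non-negative solution is m = 2.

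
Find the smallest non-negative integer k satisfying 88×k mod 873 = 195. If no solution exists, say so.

528

gcd(88, 873) = 1, so a unique solution mod 873 exists.
88⁻¹ ≡ 625 (mod 873).
k ≡ 625×195 ≡ 528 (mod 873).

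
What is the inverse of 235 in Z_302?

9

302 = 1×235 + 67
235 = 3×67 + 34
67 = 1×34 + 33
34 = 1×33 + 1
33 = 33×1 + 0
gcd(235, 302) = 1, so the inverse exists.
Back-substitute for 1:
1 = 1×34 − 1×33
  = −1×67 + 2×34
  = 2×235 − 7×67
  = −7×302 + 9×235
So 235⁻¹ ≡ 9 (mod 302).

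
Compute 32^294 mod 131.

294 in binary is 100100110, i.e. 294 = 256 + 32 + 4 + 2.
32^1 ≡ 32 (mod 131)
32^2 ≡ 32^2 = 1024 ≡ 107 (mod 131)
32^4 ≡ 107^2 = 11449 ≡ 52 (mod 131)
32^8 ≡ 52^2 = 2704 ≡ 84 (mod 131)
32^16 ≡ 84^2 = 7056 ≡ 113 (mod 131)
32^32 ≡ 113^2 = 12769 ≡ 62 (mod 131)
32^64 ≡ 62^2 = 3844 ≡ 45 (mod 131)
32^128 ≡ 45^2 = 2025 ≡ 60 (mod 131)
32^256 ≡ 60^2 = 3600 ≡ 63 (mod 131)
32^294 = 32^256 * 32^32 * 32^4 * 32^2 ≡ 63 * 62 * 52 * 107 (mod 131).
Accumulate the product:
63 * 62 = 3906 ≡ 107
107 * 52 = 5564 ≡ 62
62 * 107 = 6634 ≡ 84

84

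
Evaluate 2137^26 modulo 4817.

3595

2137^1 ≡ 2137 (mod 4817)
2137^2 ≡ 2137^2 = 4566769 ≡ 253 (mod 4817)
2137^4 ≡ 253^2 = 64009 ≡ 1388 (mod 4817)
2137^8 ≡ 1388^2 = 1926544 ≡ 4561 (mod 4817)
2137^16 ≡ 4561^2 = 20802721 ≡ 2915 (mod 4817)
2137^26 = 2137^16 × 2137^8 × 2137^2 ≡ 2915 × 4561 × 253 (mod 4817).
Accumulate the product:
2915 × 4561 = 13295315 ≡ 395
395 × 253 = 99935 ≡ 3595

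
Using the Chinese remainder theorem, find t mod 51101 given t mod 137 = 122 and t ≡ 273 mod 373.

8479

137⁻¹ mod 373: 137*324 ≡ 1 (mod 373), so 137⁻¹ ≡ 324.
t = 122 + 137*((273 − 122)*324 mod 373) = 122 + 137*61 = 8479.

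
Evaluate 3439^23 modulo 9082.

3971

Using repeated squaring:
3439^1 ≡ 3439 (mod 9082)
3439^2 ≡ 3439^2 = 11826721 ≡ 1957 (mod 9082)
3439^4 ≡ 1957^2 = 3829849 ≡ 6327 (mod 9082)
3439^8 ≡ 6327^2 = 40030929 ≡ 6555 (mod 9082)
3439^16 ≡ 6555^2 = 42968025 ≡ 1083 (mod 9082)
3439^23 = 3439^16 · 3439^4 · 3439^2 · 3439^1 ≡ 1083 · 6327 · 1957 · 3439 (mod 9082).
Accumulate the product:
1083 · 6327 = 6852141 ≡ 4313
4313 · 1957 = 8440541 ≡ 3363
3363 · 3439 = 11565357 ≡ 3971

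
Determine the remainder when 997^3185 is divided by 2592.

1957

Using repeated squaring:
3185 in binary is 110001110001, i.e. 3185 = 2048 + 1024 + 64 + 32 + 16 + 1.
997^1 ≡ 997 (mod 2592)
997^2 ≡ 997^2 = 994009 ≡ 1273 (mod 2592)
997^4 ≡ 1273^2 = 1620529 ≡ 529 (mod 2592)
997^8 ≡ 529^2 = 279841 ≡ 2497 (mod 2592)
997^16 ≡ 2497^2 = 6235009 ≡ 1249 (mod 2592)
997^32 ≡ 1249^2 = 1560001 ≡ 2209 (mod 2592)
997^64 ≡ 2209^2 = 4879681 ≡ 1537 (mod 2592)
997^128 ≡ 1537^2 = 2362369 ≡ 1057 (mod 2592)
997^256 ≡ 1057^2 = 1117249 ≡ 97 (mod 2592)
997^512 ≡ 97^2 = 9409 ≡ 1633 (mod 2592)
997^1024 ≡ 1633^2 = 2666689 ≡ 2113 (mod 2592)
997^2048 ≡ 2113^2 = 4464769 ≡ 1345 (mod 2592)
997^3185 = 997^2048 × 997^1024 × 997^64 × 997^32 × 997^16 × 997^1 ≡ 1345 × 2113 × 1537 × 2209 × 1249 × 997 (mod 2592).
Accumulate the product:
1345 × 2113 = 2841985 ≡ 1153
1153 × 1537 = 1772161 ≡ 1825
1825 × 2209 = 4031425 ≡ 865
865 × 1249 = 1080385 ≡ 2113
2113 × 997 = 2106661 ≡ 1957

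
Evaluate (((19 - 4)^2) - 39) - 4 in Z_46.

19 - 4 = 15
(15)^2 ≡ 41 (mod 46)
41 - 39 = 2
2 - 4 = -2 ≡ 44 (mod 46)

44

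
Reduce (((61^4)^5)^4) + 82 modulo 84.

(61)^4 ≡ 37 (mod 84)
(37)^5 ≡ 25 (mod 84)
(25)^4 ≡ 25 (mod 84)
25 + 82 = 107 ≡ 23 (mod 84)

23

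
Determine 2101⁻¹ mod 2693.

2693 = 1·2101 + 592
2101 = 3·592 + 325
592 = 1·325 + 267
325 = 1·267 + 58
267 = 4·58 + 35
58 = 1·35 + 23
35 = 1·23 + 12
23 = 1·12 + 11
12 = 1·11 + 1
11 = 11·1 + 0
gcd(2101, 2693) = 1, so the inverse exists.
Bézout: 1 = 181·2693 − 232·2101.
So 2101⁻¹ ≡ −232 ≡ 2461 (mod 2693).

2461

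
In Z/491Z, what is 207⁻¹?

102

Apply the Euclidean algorithm and back-substitute:
491 = 2·207 + 77
207 = 2·77 + 53
77 = 1·53 + 24
53 = 2·24 + 5
24 = 4·5 + 4
5 = 1·4 + 1
4 = 4·1 + 0
gcd(207, 491) = 1, so the inverse exists.
Bézout: 1 = −43·491 + 102·207.
So 207⁻¹ ≡ 102 (mod 491).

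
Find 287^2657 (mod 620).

Using repeated squaring:
287^1 ≡ 287 (mod 620)
287^2 ≡ 287^2 = 82369 ≡ 529 (mod 620)
287^4 ≡ 529^2 = 279841 ≡ 221 (mod 620)
287^8 ≡ 221^2 = 48841 ≡ 481 (mod 620)
287^16 ≡ 481^2 = 231361 ≡ 101 (mod 620)
287^32 ≡ 101^2 = 10201 ≡ 281 (mod 620)
287^64 ≡ 281^2 = 78961 ≡ 221 (mod 620)
287^128 ≡ 221^2 = 48841 ≡ 481 (mod 620)
287^256 ≡ 481^2 = 231361 ≡ 101 (mod 620)
287^512 ≡ 101^2 = 10201 ≡ 281 (mod 620)
287^1024 ≡ 281^2 = 78961 ≡ 221 (mod 620)
287^2048 ≡ 221^2 = 48841 ≡ 481 (mod 620)
287^2657 = 287^2048 · 287^512 · 287^64 · 287^32 · 287^1 ≡ 481 · 281 · 221 · 281 · 287 (mod 620).
Accumulate the product:
481 · 281 = 135161 ≡ 1
1 · 221 = 221
221 · 281 = 62101 ≡ 101
101 · 287 = 28987 ≡ 467

467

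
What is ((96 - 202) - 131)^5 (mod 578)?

96 - 202 = -106 ≡ 472 (mod 578)
472 - 131 = 341
(341)^5 ≡ 545 (mod 578)

545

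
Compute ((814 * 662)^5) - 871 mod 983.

968

814 * 662 = 538868 ≡ 184 (mod 983)
(184)^5 ≡ 856 (mod 983)
856 - 871 = -15 ≡ 968 (mod 983)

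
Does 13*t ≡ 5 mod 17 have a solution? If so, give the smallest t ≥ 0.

gcd(13, 17) = 1, so a unique solution mod 17 exists.
13⁻¹ ≡ 4 (mod 17).
t ≡ 4*5 ≡ 3 (mod 17).

3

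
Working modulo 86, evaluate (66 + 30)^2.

14

66 + 30 = 96 ≡ 10 (mod 86)
(10)^2 ≡ 14 (mod 86)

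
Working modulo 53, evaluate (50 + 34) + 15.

50 + 34 = 84 ≡ 31 (mod 53)
31 + 15 = 46

46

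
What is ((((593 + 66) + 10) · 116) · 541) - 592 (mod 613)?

593 + 66 = 659 ≡ 46 (mod 613)
46 + 10 = 56
56 · 116 = 6496 ≡ 366 (mod 613)
366 · 541 = 198006 ≡ 7 (mod 613)
7 - 592 = -585 ≡ 28 (mod 613)

28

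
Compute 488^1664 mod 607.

53

1664 in binary is 11010000000, i.e. 1664 = 1024 + 512 + 128.
488^1 ≡ 488 (mod 607)
488^2 ≡ 488^2 = 238144 ≡ 200 (mod 607)
488^4 ≡ 200^2 = 40000 ≡ 545 (mod 607)
488^8 ≡ 545^2 = 297025 ≡ 202 (mod 607)
488^16 ≡ 202^2 = 40804 ≡ 135 (mod 607)
488^32 ≡ 135^2 = 18225 ≡ 15 (mod 607)
488^64 ≡ 15^2 = 225 (mod 607)
488^128 ≡ 225^2 = 50625 ≡ 244 (mod 607)
488^256 ≡ 244^2 = 59536 ≡ 50 (mod 607)
488^512 ≡ 50^2 = 2500 ≡ 72 (mod 607)
488^1024 ≡ 72^2 = 5184 ≡ 328 (mod 607)
488^1664 = 488^1024 × 488^512 × 488^128 ≡ 328 × 72 × 244 (mod 607).
Accumulate the product:
328 × 72 = 23616 ≡ 550
550 × 244 = 134200 ≡ 53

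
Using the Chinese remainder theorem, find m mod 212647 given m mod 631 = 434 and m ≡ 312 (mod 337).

209926

631⁻¹ mod 337: 631×47 ≡ 1 (mod 337), so 631⁻¹ ≡ 47.
m = 434 + 631×((312 − 434)×47 mod 337) = 434 + 631×332 = 209926.
Check: 209926 mod 631 = 434, 209926 mod 337 = 312. ✓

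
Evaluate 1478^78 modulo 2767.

Compute successive squares:
78 in binary is 1001110, i.e. 78 = 64 + 8 + 4 + 2.
1478^1 ≡ 1478 (mod 2767)
1478^2 ≡ 1478^2 = 2184484 ≡ 1321 (mod 2767)
1478^4 ≡ 1321^2 = 1745041 ≡ 1831 (mod 2767)
1478^8 ≡ 1831^2 = 3352561 ≡ 1724 (mod 2767)
1478^16 ≡ 1724^2 = 2972176 ≡ 418 (mod 2767)
1478^32 ≡ 418^2 = 174724 ≡ 403 (mod 2767)
1478^64 ≡ 403^2 = 162409 ≡ 1923 (mod 2767)
1478^78 = 1478^64 * 1478^8 * 1478^4 * 1478^2 ≡ 1923 * 1724 * 1831 * 1321 (mod 2767).
Accumulate the product:
1923 * 1724 = 3315252 ≡ 386
386 * 1831 = 706766 ≡ 1181
1181 * 1321 = 1560101 ≡ 2280

2280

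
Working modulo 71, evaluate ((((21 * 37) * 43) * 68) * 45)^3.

21 * 37 = 777 ≡ 67 (mod 71)
67 * 43 = 2881 ≡ 41 (mod 71)
41 * 68 = 2788 ≡ 19 (mod 71)
19 * 45 = 855 ≡ 3 (mod 71)
(3)^3 ≡ 27 (mod 71)

27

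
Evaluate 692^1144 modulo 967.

By square-and-multiply:
1144 in binary is 10001111000, i.e. 1144 = 1024 + 64 + 32 + 16 + 8.
692^1 ≡ 692 (mod 967)
692^2 ≡ 692^2 = 478864 ≡ 199 (mod 967)
692^4 ≡ 199^2 = 39601 ≡ 921 (mod 967)
692^8 ≡ 921^2 = 848241 ≡ 182 (mod 967)
692^16 ≡ 182^2 = 33124 ≡ 246 (mod 967)
692^32 ≡ 246^2 = 60516 ≡ 562 (mod 967)
692^64 ≡ 562^2 = 315844 ≡ 602 (mod 967)
692^128 ≡ 602^2 = 362404 ≡ 746 (mod 967)
692^256 ≡ 746^2 = 556516 ≡ 491 (mod 967)
692^512 ≡ 491^2 = 241081 ≡ 298 (mod 967)
692^1024 ≡ 298^2 = 88804 ≡ 807 (mod 967)
692^1144 = 692^1024 * 692^64 * 692^32 * 692^16 * 692^8 ≡ 807 * 602 * 562 * 246 * 182 (mod 967).
Accumulate the product:
807 * 602 = 485814 ≡ 380
380 * 562 = 213560 ≡ 820
820 * 246 = 201720 ≡ 584
584 * 182 = 106288 ≡ 885

885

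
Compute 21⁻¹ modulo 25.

Run the extended Euclidean algorithm:
25 = 1·21 + 4
21 = 5·4 + 1
4 = 4·1 + 0
gcd(21, 25) = 1, so the inverse exists.
Back-substitute for 1:
1 = 1·21 − 5·4
  = −5·25 + 6·21
So 21⁻¹ ≡ 6 (mod 25).

6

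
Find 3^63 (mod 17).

6

63 in binary is 111111, i.e. 63 = 32 + 16 + 8 + 4 + 2 + 1.
3^1 ≡ 3 (mod 17)
3^2 ≡ 3^2 = 9 (mod 17)
3^4 ≡ 9^2 = 81 ≡ 13 (mod 17)
3^8 ≡ 13^2 = 169 ≡ 16 (mod 17)
3^16 ≡ 16^2 = 256 ≡ 1 (mod 17)
3^32 ≡ 1^2 = 1 (mod 17)
3^63 = 3^32 × 3^16 × 3^8 × 3^4 × 3^2 × 3^1 ≡ 1 × 1 × 16 × 13 × 9 × 3 (mod 17).
Accumulate the product:
1 × 1 = 1
1 × 16 = 16
16 × 13 = 208 ≡ 4
4 × 9 = 36 ≡ 2
2 × 3 = 6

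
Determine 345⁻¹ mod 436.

321

436 = 1×345 + 91
345 = 3×91 + 72
91 = 1×72 + 19
72 = 3×19 + 15
19 = 1×15 + 4
15 = 3×4 + 3
4 = 1×3 + 1
3 = 3×1 + 0
gcd(345, 436) = 1, so the inverse exists.
Back-substitute for 1:
1 = 1×4 − 1×3
  = −1×15 + 4×4
  = 4×19 − 5×15
  = −5×72 + 19×19
  = 19×91 − 24×72
  = −24×345 + 91×91
  = 91×436 − 115×345
So 345⁻¹ ≡ −115 ≡ 321 (mod 436).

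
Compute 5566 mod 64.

5566 = 86*64 + 62, so 5566 ≡ 62 (mod 64).

62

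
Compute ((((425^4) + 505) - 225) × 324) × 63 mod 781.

(425)^4 ≡ 498 (mod 781)
498 + 505 = 1003 ≡ 222 (mod 781)
222 - 225 = -3 ≡ 778 (mod 781)
778 × 324 = 252072 ≡ 590 (mod 781)
590 × 63 = 37170 ≡ 463 (mod 781)

463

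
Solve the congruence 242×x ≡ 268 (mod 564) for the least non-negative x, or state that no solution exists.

92

gcd(242, 564) = 2, and 2 | 268, so solutions exist.
Divide through by 2: 121×x ≡ 134 (mod 282).
121⁻¹ ≡ 7 (mod 282).
x ≡ 7×134 ≡ 92 (mod 282).
The smallest non-negative solution is x = 92.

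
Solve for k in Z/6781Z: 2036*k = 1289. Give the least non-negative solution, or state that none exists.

1556

gcd(2036, 6781) = 1, so a unique solution mod 6781 exists.
2036⁻¹ ≡ 1995 (mod 6781).
k ≡ 1995*1289 ≡ 1556 (mod 6781).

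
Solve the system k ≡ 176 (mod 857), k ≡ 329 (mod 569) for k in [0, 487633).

857⁻¹ mod 569: 857*488 ≡ 1 (mod 569), so 857⁻¹ ≡ 488.
k = 176 + 857*((329 − 176)*488 mod 569) = 176 + 857*125 = 107301.

107301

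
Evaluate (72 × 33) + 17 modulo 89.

72 × 33 = 2376 ≡ 62 (mod 89)
62 + 17 = 79

79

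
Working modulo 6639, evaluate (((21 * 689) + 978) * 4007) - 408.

21 * 689 = 14469 ≡ 1191 (mod 6639)
1191 + 978 = 2169
2169 * 4007 = 8691183 ≡ 732 (mod 6639)
732 - 408 = 324

324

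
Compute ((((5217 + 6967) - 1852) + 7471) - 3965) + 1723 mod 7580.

5217 + 6967 = 12184 ≡ 4604 (mod 7580)
4604 - 1852 = 2752
2752 + 7471 = 10223 ≡ 2643 (mod 7580)
2643 - 3965 = -1322 ≡ 6258 (mod 7580)
6258 + 1723 = 7981 ≡ 401 (mod 7580)

401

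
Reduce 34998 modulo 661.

626

34998 = 52×661 + 626, so 34998 ≡ 626 (mod 661).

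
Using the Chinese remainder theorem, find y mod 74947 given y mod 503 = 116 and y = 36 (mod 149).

503⁻¹ mod 149: 503×8 ≡ 1 (mod 149), so 503⁻¹ ≡ 8.
y = 116 + 503×((36 − 116)×8 mod 149) = 116 + 503×105 = 52931.

52931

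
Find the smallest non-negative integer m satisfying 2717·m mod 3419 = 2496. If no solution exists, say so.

gcd(2717, 3419) = 13, and 13 | 2496, so solutions exist.
Divide through by 13: 209·m mod 263 = 192.
209⁻¹ ≡ 112 (mod 263).
m ≡ 112·192 ≡ 201 (mod 263).
The smallest non-negative solution is m = 201.

201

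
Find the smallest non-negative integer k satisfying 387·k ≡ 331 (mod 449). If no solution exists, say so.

364

gcd(387, 449) = 1, so a unique solution mod 449 exists.
387⁻¹ ≡ 210 (mod 449).
k ≡ 210·331 ≡ 364 (mod 449).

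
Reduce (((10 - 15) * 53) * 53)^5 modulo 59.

52

10 - 15 = -5 ≡ 54 (mod 59)
54 * 53 = 2862 ≡ 30 (mod 59)
30 * 53 = 1590 ≡ 56 (mod 59)
(56)^5 ≡ 52 (mod 59)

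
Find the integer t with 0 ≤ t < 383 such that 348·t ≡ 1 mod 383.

Apply the Euclidean algorithm and back-substitute:
383 = 1×348 + 35
348 = 9×35 + 33
35 = 1×33 + 2
33 = 16×2 + 1
2 = 2×1 + 0
gcd(348, 383) = 1, so the inverse exists.
Back-substitute for 1:
1 = 1×33 − 16×2
  = −16×35 + 17×33
  = 17×348 − 169×35
  = −169×383 + 186×348
So 348⁻¹ ≡ 186 (mod 383).

186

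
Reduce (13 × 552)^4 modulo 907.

13 × 552 = 7176 ≡ 827 (mod 907)
(827)^4 ≡ 787 (mod 907)

787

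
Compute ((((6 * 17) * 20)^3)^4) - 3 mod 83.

25

6 * 17 = 102 ≡ 19 (mod 83)
19 * 20 = 380 ≡ 48 (mod 83)
(48)^3 ≡ 36 (mod 83)
(36)^4 ≡ 28 (mod 83)
28 - 3 = 25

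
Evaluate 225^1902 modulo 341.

By square-and-multiply:
225^1 ≡ 225 (mod 341)
225^2 ≡ 225^2 = 50625 ≡ 157 (mod 341)
225^4 ≡ 157^2 = 24649 ≡ 97 (mod 341)
225^8 ≡ 97^2 = 9409 ≡ 202 (mod 341)
225^16 ≡ 202^2 = 40804 ≡ 225 (mod 341)
225^32 ≡ 225^2 = 50625 ≡ 157 (mod 341)
225^64 ≡ 157^2 = 24649 ≡ 97 (mod 341)
225^128 ≡ 97^2 = 9409 ≡ 202 (mod 341)
225^256 ≡ 202^2 = 40804 ≡ 225 (mod 341)
225^512 ≡ 225^2 = 50625 ≡ 157 (mod 341)
225^1024 ≡ 157^2 = 24649 ≡ 97 (mod 341)
225^1902 = 225^1024 · 225^512 · 225^256 · 225^64 · 225^32 · 225^8 · 225^4 · 225^2 ≡ 97 · 157 · 225 · 97 · 157 · 202 · 97 · 157 (mod 341).
Accumulate the product:
97 · 157 = 15229 ≡ 225
225 · 225 = 50625 ≡ 157
157 · 97 = 15229 ≡ 225
225 · 157 = 35325 ≡ 202
202 · 202 = 40804 ≡ 225
225 · 97 = 21825 ≡ 1
1 · 157 = 157

157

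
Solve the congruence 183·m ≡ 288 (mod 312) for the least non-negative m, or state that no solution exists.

80

gcd(183, 312) = 3, and 3 | 288, so solutions exist.
Divide through by 3: 61·m mod 104 = 96.
61⁻¹ ≡ 29 (mod 104).
m ≡ 29·96 ≡ 80 (mod 104).
The smallest non-negative solution is m = 80.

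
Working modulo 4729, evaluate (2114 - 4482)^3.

2114 - 4482 = -2368 ≡ 2361 (mod 4729)
(2361)^3 ≡ 4095 (mod 4729)

4095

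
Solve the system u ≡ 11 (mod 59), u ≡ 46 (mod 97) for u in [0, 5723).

4023

59⁻¹ mod 97: 59*74 ≡ 1 (mod 97), so 59⁻¹ ≡ 74.
u = 11 + 59*((46 − 11)*74 mod 97) = 11 + 59*68 = 4023.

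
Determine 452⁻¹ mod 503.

286

Run the extended Euclidean algorithm:
503 = 1×452 + 51
452 = 8×51 + 44
51 = 1×44 + 7
44 = 6×7 + 2
7 = 3×2 + 1
2 = 2×1 + 0
gcd(452, 503) = 1, so the inverse exists.
Bézout: 1 = 195×503 − 217×452.
So 452⁻¹ ≡ −217 ≡ 286 (mod 503).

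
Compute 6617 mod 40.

6617 = 165*40 + 17, so 6617 ≡ 17 (mod 40).

17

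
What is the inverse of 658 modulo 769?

672

Run the extended Euclidean algorithm:
769 = 1·658 + 111
658 = 5·111 + 103
111 = 1·103 + 8
103 = 12·8 + 7
8 = 1·7 + 1
7 = 7·1 + 0
gcd(658, 769) = 1, so the inverse exists.
Bézout: 1 = 83·769 − 97·658.
So 658⁻¹ ≡ −97 ≡ 672 (mod 769).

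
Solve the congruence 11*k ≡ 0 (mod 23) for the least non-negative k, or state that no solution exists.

0

gcd(11, 23) = 1, so a unique solution mod 23 exists.
11⁻¹ ≡ 21 (mod 23).
k ≡ 21*0 ≡ 0 (mod 23).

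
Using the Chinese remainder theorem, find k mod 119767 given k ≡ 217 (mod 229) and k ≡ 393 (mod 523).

229⁻¹ mod 523: 229·354 ≡ 1 (mod 523), so 229⁻¹ ≡ 354.
k = 217 + 229·((393 − 217)·354 mod 523) = 217 + 229·67 = 15560.
Check: 15560 mod 229 = 217, 15560 mod 523 = 393. ✓

15560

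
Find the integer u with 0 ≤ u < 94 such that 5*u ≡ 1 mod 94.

94 = 18×5 + 4
5 = 1×4 + 1
4 = 4×1 + 0
gcd(5, 94) = 1, so the inverse exists.
Back-substitute for 1:
1 = 1×5 − 1×4
  = −1×94 + 19×5
So 5⁻¹ ≡ 19 (mod 94).

19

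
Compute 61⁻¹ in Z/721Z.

Run the extended Euclidean algorithm:
721 = 11*61 + 50
61 = 1*50 + 11
50 = 4*11 + 6
11 = 1*6 + 5
6 = 1*5 + 1
5 = 5*1 + 0
gcd(61, 721) = 1, so the inverse exists.
Back-substitute for 1:
1 = 1*6 − 1*5
  = −1*11 + 2*6
  = 2*50 − 9*11
  = −9*61 + 11*50
  = 11*721 − 130*61
So 61⁻¹ ≡ −130 ≡ 591 (mod 721).

591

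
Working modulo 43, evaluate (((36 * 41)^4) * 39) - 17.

36 * 41 = 1476 ≡ 14 (mod 43)
(14)^4 ≡ 17 (mod 43)
17 * 39 = 663 ≡ 18 (mod 43)
18 - 17 = 1

1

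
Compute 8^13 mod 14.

Compute successive squares:
8^1 ≡ 8 (mod 14)
8^2 ≡ 8^2 = 64 ≡ 8 (mod 14)
8^4 ≡ 8^2 = 64 ≡ 8 (mod 14)
8^8 ≡ 8^2 = 64 ≡ 8 (mod 14)
8^13 = 8^8 · 8^4 · 8^1 ≡ 8 · 8 · 8 (mod 14).
Accumulate the product:
8 · 8 = 64 ≡ 8
8 · 8 = 64 ≡ 8

8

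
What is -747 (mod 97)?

-747 = -8×97 + 29, so -747 ≡ 29 (mod 97).

29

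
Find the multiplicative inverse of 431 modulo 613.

Apply the Euclidean algorithm and back-substitute:
613 = 1·431 + 182
431 = 2·182 + 67
182 = 2·67 + 48
67 = 1·48 + 19
48 = 2·19 + 10
19 = 1·10 + 9
10 = 1·9 + 1
9 = 9·1 + 0
gcd(431, 613) = 1, so the inverse exists.
Bézout: 1 = 45·613 − 64·431.
So 431⁻¹ ≡ −64 ≡ 549 (mod 613).

549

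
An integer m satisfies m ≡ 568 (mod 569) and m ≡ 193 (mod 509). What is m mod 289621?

569⁻¹ mod 509: 569·263 ≡ 1 (mod 509), so 569⁻¹ ≡ 263.
m = 568 + 569·((193 − 568)·263 mod 509) = 568 + 569·121 = 69417.

69417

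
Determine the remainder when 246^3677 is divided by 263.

Compute successive squares:
246^1 ≡ 246 (mod 263)
246^2 ≡ 246^2 = 60516 ≡ 26 (mod 263)
246^4 ≡ 26^2 = 676 ≡ 150 (mod 263)
246^8 ≡ 150^2 = 22500 ≡ 145 (mod 263)
246^16 ≡ 145^2 = 21025 ≡ 248 (mod 263)
246^32 ≡ 248^2 = 61504 ≡ 225 (mod 263)
246^64 ≡ 225^2 = 50625 ≡ 129 (mod 263)
246^128 ≡ 129^2 = 16641 ≡ 72 (mod 263)
246^256 ≡ 72^2 = 5184 ≡ 187 (mod 263)
246^512 ≡ 187^2 = 34969 ≡ 253 (mod 263)
246^1024 ≡ 253^2 = 64009 ≡ 100 (mod 263)
246^2048 ≡ 100^2 = 10000 ≡ 6 (mod 263)
246^3677 = 246^2048 · 246^1024 · 246^512 · 246^64 · 246^16 · 246^8 · 246^4 · 246^1 ≡ 6 · 100 · 253 · 129 · 248 · 145 · 150 · 246 (mod 263).
Accumulate the product:
6 · 100 = 600 ≡ 74
74 · 253 = 18722 ≡ 49
49 · 129 = 6321 ≡ 9
9 · 248 = 2232 ≡ 128
128 · 145 = 18560 ≡ 150
150 · 150 = 22500 ≡ 145
145 · 246 = 35670 ≡ 165

165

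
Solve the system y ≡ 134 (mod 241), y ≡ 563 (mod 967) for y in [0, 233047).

95329

241⁻¹ mod 967: 241×321 ≡ 1 (mod 967), so 241⁻¹ ≡ 321.
y = 134 + 241×((563 − 134)×321 mod 967) = 134 + 241×395 = 95329.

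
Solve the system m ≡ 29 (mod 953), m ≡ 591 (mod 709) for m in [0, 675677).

953⁻¹ mod 709: 953·555 ≡ 1 (mod 709), so 953⁻¹ ≡ 555.
m = 29 + 953·((591 − 29)·555 mod 709) = 29 + 953·659 = 628056.

628056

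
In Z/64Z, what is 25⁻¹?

41

64 = 2·25 + 14
25 = 1·14 + 11
14 = 1·11 + 3
11 = 3·3 + 2
3 = 1·2 + 1
2 = 2·1 + 0
gcd(25, 64) = 1, so the inverse exists.
Bézout: 1 = 9·64 − 23·25.
So 25⁻¹ ≡ −23 ≡ 41 (mod 64).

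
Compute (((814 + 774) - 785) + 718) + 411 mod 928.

814 + 774 = 1588 ≡ 660 (mod 928)
660 - 785 = -125 ≡ 803 (mod 928)
803 + 718 = 1521 ≡ 593 (mod 928)
593 + 411 = 1004 ≡ 76 (mod 928)

76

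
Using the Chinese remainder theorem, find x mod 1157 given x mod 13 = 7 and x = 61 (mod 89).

150

13⁻¹ mod 89: 13×48 ≡ 1 (mod 89), so 13⁻¹ ≡ 48.
x = 7 + 13×((61 − 7)×48 mod 89) = 7 + 13×11 = 150.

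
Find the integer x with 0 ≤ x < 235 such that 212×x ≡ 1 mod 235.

Apply the Euclidean algorithm and back-substitute:
235 = 1*212 + 23
212 = 9*23 + 5
23 = 4*5 + 3
5 = 1*3 + 2
3 = 1*2 + 1
2 = 2*1 + 0
gcd(212, 235) = 1, so the inverse exists.
Back-substitute for 1:
1 = 1*3 − 1*2
  = −1*5 + 2*3
  = 2*23 − 9*5
  = −9*212 + 83*23
  = 83*235 − 92*212
So 212⁻¹ ≡ −92 ≡ 143 (mod 235).

143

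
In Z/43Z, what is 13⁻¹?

By the extended Euclidean algorithm:
43 = 3×13 + 4
13 = 3×4 + 1
4 = 4×1 + 0
gcd(13, 43) = 1, so the inverse exists.
Bézout: 1 = −3×43 + 10×13.
So 13⁻¹ ≡ 10 (mod 43).

10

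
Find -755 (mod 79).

-755 = -10·79 + 35, so -755 ≡ 35 (mod 79).

35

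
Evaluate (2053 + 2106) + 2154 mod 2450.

1413

2053 + 2106 = 4159 ≡ 1709 (mod 2450)
1709 + 2154 = 3863 ≡ 1413 (mod 2450)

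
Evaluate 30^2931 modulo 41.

2931 in binary is 101101110011, i.e. 2931 = 2048 + 512 + 256 + 64 + 32 + 16 + 2 + 1.
30^1 ≡ 30 (mod 41)
30^2 ≡ 30^2 = 900 ≡ 39 (mod 41)
30^4 ≡ 39^2 = 1521 ≡ 4 (mod 41)
30^8 ≡ 4^2 = 16 (mod 41)
30^16 ≡ 16^2 = 256 ≡ 10 (mod 41)
30^32 ≡ 10^2 = 100 ≡ 18 (mod 41)
30^64 ≡ 18^2 = 324 ≡ 37 (mod 41)
30^128 ≡ 37^2 = 1369 ≡ 16 (mod 41)
30^256 ≡ 16^2 = 256 ≡ 10 (mod 41)
30^512 ≡ 10^2 = 100 ≡ 18 (mod 41)
30^1024 ≡ 18^2 = 324 ≡ 37 (mod 41)
30^2048 ≡ 37^2 = 1369 ≡ 16 (mod 41)
30^2931 = 30^2048 · 30^512 · 30^256 · 30^64 · 30^32 · 30^16 · 30^2 · 30^1 ≡ 16 · 18 · 10 · 37 · 18 · 10 · 39 · 30 (mod 41).
Accumulate the product:
16 · 18 = 288 ≡ 1
1 · 10 = 10
10 · 37 = 370 ≡ 1
1 · 18 = 18
18 · 10 = 180 ≡ 16
16 · 39 = 624 ≡ 9
9 · 30 = 270 ≡ 24

24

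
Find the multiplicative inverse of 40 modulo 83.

By the extended Euclidean algorithm:
83 = 2×40 + 3
40 = 13×3 + 1
3 = 3×1 + 0
gcd(40, 83) = 1, so the inverse exists.
Bézout: 1 = −13×83 + 27×40.
So 40⁻¹ ≡ 27 (mod 83).

27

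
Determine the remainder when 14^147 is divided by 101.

By square-and-multiply:
14^1 ≡ 14 (mod 101)
14^2 ≡ 14^2 = 196 ≡ 95 (mod 101)
14^4 ≡ 95^2 = 9025 ≡ 36 (mod 101)
14^8 ≡ 36^2 = 1296 ≡ 84 (mod 101)
14^16 ≡ 84^2 = 7056 ≡ 87 (mod 101)
14^32 ≡ 87^2 = 7569 ≡ 95 (mod 101)
14^64 ≡ 95^2 = 9025 ≡ 36 (mod 101)
14^128 ≡ 36^2 = 1296 ≡ 84 (mod 101)
14^147 = 14^128 · 14^16 · 14^2 · 14^1 ≡ 84 · 87 · 95 · 14 (mod 101).
Accumulate the product:
84 · 87 = 7308 ≡ 36
36 · 95 = 3420 ≡ 87
87 · 14 = 1218 ≡ 6

6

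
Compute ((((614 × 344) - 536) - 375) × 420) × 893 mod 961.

614 × 344 = 211216 ≡ 757 (mod 961)
757 - 536 = 221
221 - 375 = -154 ≡ 807 (mod 961)
807 × 420 = 338940 ≡ 668 (mod 961)
668 × 893 = 596524 ≡ 704 (mod 961)

704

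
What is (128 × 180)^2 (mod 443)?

16

128 × 180 = 23040 ≡ 4 (mod 443)
(4)^2 ≡ 16 (mod 443)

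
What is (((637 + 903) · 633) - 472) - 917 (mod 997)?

637 + 903 = 1540 ≡ 543 (mod 997)
543 · 633 = 343719 ≡ 751 (mod 997)
751 - 472 = 279
279 - 917 = -638 ≡ 359 (mod 997)

359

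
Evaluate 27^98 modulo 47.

98 in binary is 1100010, i.e. 98 = 64 + 32 + 2.
27^1 ≡ 27 (mod 47)
27^2 ≡ 27^2 = 729 ≡ 24 (mod 47)
27^4 ≡ 24^2 = 576 ≡ 12 (mod 47)
27^8 ≡ 12^2 = 144 ≡ 3 (mod 47)
27^16 ≡ 3^2 = 9 (mod 47)
27^32 ≡ 9^2 = 81 ≡ 34 (mod 47)
27^64 ≡ 34^2 = 1156 ≡ 28 (mod 47)
27^98 = 27^64 · 27^32 · 27^2 ≡ 28 · 34 · 24 (mod 47).
Accumulate the product:
28 · 34 = 952 ≡ 12
12 · 24 = 288 ≡ 6

6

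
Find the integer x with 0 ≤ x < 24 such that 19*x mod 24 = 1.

19

24 = 1·19 + 5
19 = 3·5 + 4
5 = 1·4 + 1
4 = 4·1 + 0
gcd(19, 24) = 1, so the inverse exists.
Bézout: 1 = 4·24 − 5·19.
So 19⁻¹ ≡ −5 ≡ 19 (mod 24).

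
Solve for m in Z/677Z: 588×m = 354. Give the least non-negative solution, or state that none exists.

422

gcd(588, 677) = 1, so a unique solution mod 677 exists.
588⁻¹ ≡ 464 (mod 677).
m ≡ 464×354 ≡ 422 (mod 677).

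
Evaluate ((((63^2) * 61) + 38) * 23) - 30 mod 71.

(63)^2 ≡ 64 (mod 71)
64 * 61 = 3904 ≡ 70 (mod 71)
70 + 38 = 108 ≡ 37 (mod 71)
37 * 23 = 851 ≡ 70 (mod 71)
70 - 30 = 40

40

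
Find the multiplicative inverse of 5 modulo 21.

17

21 = 4×5 + 1
5 = 5×1 + 0
gcd(5, 21) = 1, so the inverse exists.
Back-substitute for 1:
1 = 1×21 − 4×5
So 5⁻¹ ≡ −4 ≡ 17 (mod 21).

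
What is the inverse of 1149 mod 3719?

3719 = 3·1149 + 272
1149 = 4·272 + 61
272 = 4·61 + 28
61 = 2·28 + 5
28 = 5·5 + 3
5 = 1·3 + 2
3 = 1·2 + 1
2 = 2·1 + 0
gcd(1149, 3719) = 1, so the inverse exists.
Back-substitute for 1:
1 = 1·3 − 1·2
  = −1·5 + 2·3
  = 2·28 − 11·5
  = −11·61 + 24·28
  = 24·272 − 107·61
  = −107·1149 + 452·272
  = 452·3719 − 1463·1149
So 1149⁻¹ ≡ −1463 ≡ 2256 (mod 3719).

2256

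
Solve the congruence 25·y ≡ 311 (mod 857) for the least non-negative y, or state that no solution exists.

gcd(25, 857) = 1, so a unique solution mod 857 exists.
25⁻¹ ≡ 240 (mod 857).
y ≡ 240·311 ≡ 81 (mod 857).

81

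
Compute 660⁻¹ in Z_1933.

946

Apply the Euclidean algorithm and back-substitute:
1933 = 2*660 + 613
660 = 1*613 + 47
613 = 13*47 + 2
47 = 23*2 + 1
2 = 2*1 + 0
gcd(660, 1933) = 1, so the inverse exists.
Back-substitute for 1:
1 = 1*47 − 23*2
  = −23*613 + 300*47
  = 300*660 − 323*613
  = −323*1933 + 946*660
So 660⁻¹ ≡ 946 (mod 1933).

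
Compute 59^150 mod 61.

60

Using repeated squaring:
150 in binary is 10010110, i.e. 150 = 128 + 16 + 4 + 2.
59^1 ≡ 59 (mod 61)
59^2 ≡ 59^2 = 3481 ≡ 4 (mod 61)
59^4 ≡ 4^2 = 16 (mod 61)
59^8 ≡ 16^2 = 256 ≡ 12 (mod 61)
59^16 ≡ 12^2 = 144 ≡ 22 (mod 61)
59^32 ≡ 22^2 = 484 ≡ 57 (mod 61)
59^64 ≡ 57^2 = 3249 ≡ 16 (mod 61)
59^128 ≡ 16^2 = 256 ≡ 12 (mod 61)
59^150 = 59^128 · 59^16 · 59^4 · 59^2 ≡ 12 · 22 · 16 · 4 (mod 61).
Accumulate the product:
12 · 22 = 264 ≡ 20
20 · 16 = 320 ≡ 15
15 · 4 = 60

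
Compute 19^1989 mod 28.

Compute successive squares:
1989 in binary is 11111000101, i.e. 1989 = 1024 + 512 + 256 + 128 + 64 + 4 + 1.
19^1 ≡ 19 (mod 28)
19^2 ≡ 19^2 = 361 ≡ 25 (mod 28)
19^4 ≡ 25^2 = 625 ≡ 9 (mod 28)
19^8 ≡ 9^2 = 81 ≡ 25 (mod 28)
19^16 ≡ 25^2 = 625 ≡ 9 (mod 28)
19^32 ≡ 9^2 = 81 ≡ 25 (mod 28)
19^64 ≡ 25^2 = 625 ≡ 9 (mod 28)
19^128 ≡ 9^2 = 81 ≡ 25 (mod 28)
19^256 ≡ 25^2 = 625 ≡ 9 (mod 28)
19^512 ≡ 9^2 = 81 ≡ 25 (mod 28)
19^1024 ≡ 25^2 = 625 ≡ 9 (mod 28)
19^1989 = 19^1024 × 19^512 × 19^256 × 19^128 × 19^64 × 19^4 × 19^1 ≡ 9 × 25 × 9 × 25 × 9 × 9 × 19 (mod 28).
Accumulate the product:
9 × 25 = 225 ≡ 1
1 × 9 = 9
9 × 25 = 225 ≡ 1
1 × 9 = 9
9 × 9 = 81 ≡ 25
25 × 19 = 475 ≡ 27

27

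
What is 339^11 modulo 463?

11 in binary is 1011, i.e. 11 = 8 + 2 + 1.
339^1 ≡ 339 (mod 463)
339^2 ≡ 339^2 = 114921 ≡ 97 (mod 463)
339^4 ≡ 97^2 = 9409 ≡ 149 (mod 463)
339^8 ≡ 149^2 = 22201 ≡ 440 (mod 463)
339^11 = 339^8 * 339^2 * 339^1 ≡ 440 * 97 * 339 (mod 463).
Accumulate the product:
440 * 97 = 42680 ≡ 84
84 * 339 = 28476 ≡ 233

233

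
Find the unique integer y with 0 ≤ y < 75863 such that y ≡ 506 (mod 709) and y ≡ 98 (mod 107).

709⁻¹ mod 107: 709·8 ≡ 1 (mod 107), so 709⁻¹ ≡ 8.
y = 506 + 709·((98 − 506)·8 mod 107) = 506 + 709·53 = 38083.

38083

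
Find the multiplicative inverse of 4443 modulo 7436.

7436 = 1*4443 + 2993
4443 = 1*2993 + 1450
2993 = 2*1450 + 93
1450 = 15*93 + 55
93 = 1*55 + 38
55 = 1*38 + 17
38 = 2*17 + 4
17 = 4*4 + 1
4 = 4*1 + 0
gcd(4443, 7436) = 1, so the inverse exists.
Bézout: 1 = −1051*7436 + 1759*4443.
So 4443⁻¹ ≡ 1759 (mod 7436).

1759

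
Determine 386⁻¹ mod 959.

959 = 2·386 + 187
386 = 2·187 + 12
187 = 15·12 + 7
12 = 1·7 + 5
7 = 1·5 + 2
5 = 2·2 + 1
2 = 2·1 + 0
gcd(386, 959) = 1, so the inverse exists.
Back-substitute for 1:
1 = 1·5 − 2·2
  = −2·7 + 3·5
  = 3·12 − 5·7
  = −5·187 + 78·12
  = 78·386 − 161·187
  = −161·959 + 400·386
So 386⁻¹ ≡ 400 (mod 959).

400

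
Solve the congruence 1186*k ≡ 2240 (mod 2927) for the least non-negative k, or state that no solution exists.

1996

gcd(1186, 2927) = 1, so a unique solution mod 2927 exists.
1186⁻¹ ≡ 1271 (mod 2927).
k ≡ 1271*2240 ≡ 1996 (mod 2927).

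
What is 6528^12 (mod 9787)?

Using repeated squaring:
12 in binary is 1100, i.e. 12 = 8 + 4.
6528^1 ≡ 6528 (mod 9787)
6528^2 ≡ 6528^2 = 42614784 ≡ 2186 (mod 9787)
6528^4 ≡ 2186^2 = 4778596 ≡ 2540 (mod 9787)
6528^8 ≡ 2540^2 = 6451600 ≡ 1967 (mod 9787)
6528^12 = 6528^8 · 6528^4 ≡ 1967 · 2540 (mod 9787).
1967 · 2540 = 4996180 ≡ 4810 (mod 9787).

4810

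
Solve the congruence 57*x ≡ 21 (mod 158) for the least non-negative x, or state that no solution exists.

gcd(57, 158) = 1, so a unique solution mod 158 exists.
57⁻¹ ≡ 61 (mod 158).
x ≡ 61*21 ≡ 17 (mod 158).

17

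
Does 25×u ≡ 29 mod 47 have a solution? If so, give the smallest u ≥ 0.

35

gcd(25, 47) = 1, so a unique solution mod 47 exists.
25⁻¹ ≡ 32 (mod 47).
u ≡ 32×29 ≡ 35 (mod 47).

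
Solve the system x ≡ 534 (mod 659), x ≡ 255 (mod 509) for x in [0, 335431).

180441

659⁻¹ mod 509: 659·207 ≡ 1 (mod 509), so 659⁻¹ ≡ 207.
x = 534 + 659·((255 − 534)·207 mod 509) = 534 + 659·273 = 180441.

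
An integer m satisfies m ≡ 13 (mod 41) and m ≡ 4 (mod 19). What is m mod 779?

669

41⁻¹ mod 19: 41·13 ≡ 1 (mod 19), so 41⁻¹ ≡ 13.
m = 13 + 41·((4 − 13)·13 mod 19) = 13 + 41·16 = 669.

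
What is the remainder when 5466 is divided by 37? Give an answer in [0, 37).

5466 = 147·37 + 27, so 5466 ≡ 27 (mod 37).

27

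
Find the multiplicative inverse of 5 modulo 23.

14

23 = 4*5 + 3
5 = 1*3 + 2
3 = 1*2 + 1
2 = 2*1 + 0
gcd(5, 23) = 1, so the inverse exists.
Bézout: 1 = 2*23 − 9*5.
So 5⁻¹ ≡ −9 ≡ 14 (mod 23).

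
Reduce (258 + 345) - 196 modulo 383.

258 + 345 = 603 ≡ 220 (mod 383)
220 - 196 = 24

24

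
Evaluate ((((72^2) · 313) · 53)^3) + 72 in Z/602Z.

372

(72)^2 ≡ 368 (mod 602)
368 · 313 = 115184 ≡ 202 (mod 602)
202 · 53 = 10706 ≡ 472 (mod 602)
(472)^3 ≡ 300 (mod 602)
300 + 72 = 372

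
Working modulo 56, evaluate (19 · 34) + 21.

19 · 34 = 646 ≡ 30 (mod 56)
30 + 21 = 51

51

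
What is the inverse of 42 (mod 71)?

Run the extended Euclidean algorithm:
71 = 1*42 + 29
42 = 1*29 + 13
29 = 2*13 + 3
13 = 4*3 + 1
3 = 3*1 + 0
gcd(42, 71) = 1, so the inverse exists.
Back-substitute for 1:
1 = 1*13 − 4*3
  = −4*29 + 9*13
  = 9*42 − 13*29
  = −13*71 + 22*42
So 42⁻¹ ≡ 22 (mod 71).

22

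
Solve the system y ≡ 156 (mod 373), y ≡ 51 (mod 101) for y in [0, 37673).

18433

373⁻¹ mod 101: 373*13 ≡ 1 (mod 101), so 373⁻¹ ≡ 13.
y = 156 + 373*((51 − 156)*13 mod 101) = 156 + 373*49 = 18433.
Check: 18433 mod 373 = 156, 18433 mod 101 = 51. ✓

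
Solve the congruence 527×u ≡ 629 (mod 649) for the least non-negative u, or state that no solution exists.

gcd(527, 649) = 1, so a unique solution mod 649 exists.
527⁻¹ ≡ 516 (mod 649).
u ≡ 516×629 ≡ 64 (mod 649).

64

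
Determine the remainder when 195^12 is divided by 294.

99

195^1 ≡ 195 (mod 294)
195^2 ≡ 195^2 = 38025 ≡ 99 (mod 294)
195^4 ≡ 99^2 = 9801 ≡ 99 (mod 294)
195^8 ≡ 99^2 = 9801 ≡ 99 (mod 294)
195^12 = 195^8 × 195^4 ≡ 99 × 99 (mod 294).
99 × 99 = 9801 ≡ 99 (mod 294).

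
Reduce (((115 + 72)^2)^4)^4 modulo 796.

713

115 + 72 = 187
(187)^2 ≡ 741 (mod 796)
(741)^4 ≡ 605 (mod 796)
(605)^4 ≡ 713 (mod 796)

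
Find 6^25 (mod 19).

25 in binary is 11001, i.e. 25 = 16 + 8 + 1.
6^1 ≡ 6 (mod 19)
6^2 ≡ 6^2 = 36 ≡ 17 (mod 19)
6^4 ≡ 17^2 = 289 ≡ 4 (mod 19)
6^8 ≡ 4^2 = 16 (mod 19)
6^16 ≡ 16^2 = 256 ≡ 9 (mod 19)
6^25 = 6^16 * 6^8 * 6^1 ≡ 9 * 16 * 6 (mod 19).
Accumulate the product:
9 * 16 = 144 ≡ 11
11 * 6 = 66 ≡ 9

9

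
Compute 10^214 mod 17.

9

Using repeated squaring:
10^1 ≡ 10 (mod 17)
10^2 ≡ 10^2 = 100 ≡ 15 (mod 17)
10^4 ≡ 15^2 = 225 ≡ 4 (mod 17)
10^8 ≡ 4^2 = 16 (mod 17)
10^16 ≡ 16^2 = 256 ≡ 1 (mod 17)
10^32 ≡ 1^2 = 1 (mod 17)
10^64 ≡ 1^2 = 1 (mod 17)
10^128 ≡ 1^2 = 1 (mod 17)
10^214 = 10^128 · 10^64 · 10^16 · 10^4 · 10^2 ≡ 1 · 1 · 1 · 4 · 15 (mod 17).
Accumulate the product:
1 · 1 = 1
1 · 1 = 1
1 · 4 = 4
4 · 15 = 60 ≡ 9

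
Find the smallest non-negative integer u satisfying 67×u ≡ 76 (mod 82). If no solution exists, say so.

66

gcd(67, 82) = 1, so a unique solution mod 82 exists.
67⁻¹ ≡ 71 (mod 82).
u ≡ 71×76 ≡ 66 (mod 82).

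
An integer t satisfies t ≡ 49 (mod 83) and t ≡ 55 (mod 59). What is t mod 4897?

1294

83⁻¹ mod 59: 83×32 ≡ 1 (mod 59), so 83⁻¹ ≡ 32.
t = 49 + 83×((55 − 49)×32 mod 59) = 49 + 83×15 = 1294.
Check: 1294 mod 83 = 49, 1294 mod 59 = 55. ✓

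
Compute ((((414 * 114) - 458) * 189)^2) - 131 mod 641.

414 * 114 = 47196 ≡ 403 (mod 641)
403 - 458 = -55 ≡ 586 (mod 641)
586 * 189 = 110754 ≡ 502 (mod 641)
(502)^2 ≡ 91 (mod 641)
91 - 131 = -40 ≡ 601 (mod 641)

601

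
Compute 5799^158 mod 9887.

Compute successive squares:
158 in binary is 10011110, i.e. 158 = 128 + 16 + 8 + 4 + 2.
5799^1 ≡ 5799 (mod 9887)
5799^2 ≡ 5799^2 = 33628401 ≡ 2714 (mod 9887)
5799^4 ≡ 2714^2 = 7365796 ≡ 9868 (mod 9887)
5799^8 ≡ 9868^2 = 97377424 ≡ 361 (mod 9887)
5799^16 ≡ 361^2 = 130321 ≡ 1790 (mod 9887)
5799^32 ≡ 1790^2 = 3204100 ≡ 712 (mod 9887)
5799^64 ≡ 712^2 = 506944 ≡ 2707 (mod 9887)
5799^128 ≡ 2707^2 = 7327849 ≡ 1582 (mod 9887)
5799^158 = 5799^128 × 5799^16 × 5799^8 × 5799^4 × 5799^2 ≡ 1582 × 1790 × 361 × 9868 × 2714 (mod 9887).
Accumulate the product:
1582 × 1790 = 2831780 ≡ 4098
4098 × 361 = 1479378 ≡ 6215
6215 × 9868 = 61329620 ≡ 559
559 × 2714 = 1517126 ≡ 4415

4415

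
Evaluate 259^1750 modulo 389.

24

1750 in binary is 11011010110, i.e. 1750 = 1024 + 512 + 128 + 64 + 16 + 4 + 2.
259^1 ≡ 259 (mod 389)
259^2 ≡ 259^2 = 67081 ≡ 173 (mod 389)
259^4 ≡ 173^2 = 29929 ≡ 365 (mod 389)
259^8 ≡ 365^2 = 133225 ≡ 187 (mod 389)
259^16 ≡ 187^2 = 34969 ≡ 348 (mod 389)
259^32 ≡ 348^2 = 121104 ≡ 125 (mod 389)
259^64 ≡ 125^2 = 15625 ≡ 65 (mod 389)
259^128 ≡ 65^2 = 4225 ≡ 335 (mod 389)
259^256 ≡ 335^2 = 112225 ≡ 193 (mod 389)
259^512 ≡ 193^2 = 37249 ≡ 294 (mod 389)
259^1024 ≡ 294^2 = 86436 ≡ 78 (mod 389)
259^1750 = 259^1024 * 259^512 * 259^128 * 259^64 * 259^16 * 259^4 * 259^2 ≡ 78 * 294 * 335 * 65 * 348 * 365 * 173 (mod 389).
Accumulate the product:
78 * 294 = 22932 ≡ 370
370 * 335 = 123950 ≡ 248
248 * 65 = 16120 ≡ 171
171 * 348 = 59508 ≡ 380
380 * 365 = 138700 ≡ 216
216 * 173 = 37368 ≡ 24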